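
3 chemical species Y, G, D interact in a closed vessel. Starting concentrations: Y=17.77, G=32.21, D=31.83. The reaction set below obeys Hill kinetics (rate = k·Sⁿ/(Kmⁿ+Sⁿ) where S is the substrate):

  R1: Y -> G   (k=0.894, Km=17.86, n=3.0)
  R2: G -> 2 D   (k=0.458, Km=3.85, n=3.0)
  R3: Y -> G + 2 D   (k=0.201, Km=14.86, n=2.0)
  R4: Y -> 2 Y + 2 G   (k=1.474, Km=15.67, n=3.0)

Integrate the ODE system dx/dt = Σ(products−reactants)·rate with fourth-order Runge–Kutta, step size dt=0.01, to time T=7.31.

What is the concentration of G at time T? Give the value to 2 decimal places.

RK4 with dt=0.01: 731 steps to T=7.31. Trajectory (selected grid times):
t=0.00: Y=17.77 G=32.21 D=31.83
t=0.81: Y=18.02 G=33.73 D=32.76
t=1.62: Y=18.28 G=35.28 D=33.70
t=2.44: Y=18.55 G=36.88 D=34.65
t=3.25: Y=18.81 G=38.50 D=35.59
t=4.06: Y=19.08 G=40.15 D=36.53
t=4.87: Y=19.35 G=41.83 D=37.48
t=5.69: Y=19.63 G=43.56 D=38.44
t=6.50: Y=19.90 G=45.31 D=39.39
t=7.31: Y=20.18 G=47.08 D=40.34
Read off G at T=7.31: 47.08

G at T = 47.08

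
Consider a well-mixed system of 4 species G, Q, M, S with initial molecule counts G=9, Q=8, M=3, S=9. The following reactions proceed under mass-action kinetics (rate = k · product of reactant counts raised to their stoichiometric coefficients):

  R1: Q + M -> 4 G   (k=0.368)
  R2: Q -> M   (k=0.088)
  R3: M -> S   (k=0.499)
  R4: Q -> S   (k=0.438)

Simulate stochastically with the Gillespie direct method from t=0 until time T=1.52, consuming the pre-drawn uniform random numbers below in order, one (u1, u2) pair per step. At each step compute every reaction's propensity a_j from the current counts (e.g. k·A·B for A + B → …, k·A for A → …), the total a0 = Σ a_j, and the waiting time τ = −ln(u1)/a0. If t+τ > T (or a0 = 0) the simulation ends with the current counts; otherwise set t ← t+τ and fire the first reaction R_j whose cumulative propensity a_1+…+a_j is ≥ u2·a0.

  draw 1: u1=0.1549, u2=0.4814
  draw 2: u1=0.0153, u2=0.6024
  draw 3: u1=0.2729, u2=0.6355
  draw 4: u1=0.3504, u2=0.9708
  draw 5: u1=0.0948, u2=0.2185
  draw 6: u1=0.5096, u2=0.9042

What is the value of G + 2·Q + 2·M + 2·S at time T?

Value at T = 49

Check how each reaction changes W = G + 2·Q + 2·M + 2·S (weight of products minus weight of reactants):
R1: Q + M -> 4 G: (1·4) − (2·1 + 2·1) = 4 − 4 = 0
R2: Q -> M: (2·1) − (2·1) = 2 − 2 = 0
R3: M -> S: (2·1) − (2·1) = 2 − 2 = 0
R4: Q -> S: (2·1) − (2·1) = 2 − 2 = 0
Every reaction leaves W unchanged, so W is conserved and no simulation is needed: W(T) = W(0) = 9 + 2·8 + 2·3 + 2·9 = 49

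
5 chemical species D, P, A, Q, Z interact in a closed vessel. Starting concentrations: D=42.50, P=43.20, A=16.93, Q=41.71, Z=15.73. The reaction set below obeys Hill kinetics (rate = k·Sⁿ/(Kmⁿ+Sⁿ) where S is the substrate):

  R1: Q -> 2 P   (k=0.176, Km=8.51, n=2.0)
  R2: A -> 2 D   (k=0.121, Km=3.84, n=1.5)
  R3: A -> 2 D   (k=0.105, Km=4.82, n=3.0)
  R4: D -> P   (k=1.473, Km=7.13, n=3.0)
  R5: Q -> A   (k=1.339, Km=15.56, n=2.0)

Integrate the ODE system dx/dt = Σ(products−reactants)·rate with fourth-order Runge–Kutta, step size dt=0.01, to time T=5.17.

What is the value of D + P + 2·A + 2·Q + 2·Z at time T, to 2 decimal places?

Check how each reaction changes W = D + P + 2·A + 2·Q + 2·Z (weight of products minus weight of reactants):
R1: Q -> 2 P: (1·2) − (2·1) = 2 − 2 = 0
R2: A -> 2 D: (1·2) − (2·1) = 2 − 2 = 0
R3: A -> 2 D: (1·2) − (2·1) = 2 − 2 = 0
R4: D -> P: (1·1) − (1·1) = 1 − 1 = 0
R5: Q -> A: (2·1) − (2·1) = 2 − 2 = 0
Every reaction leaves W unchanged, so W is conserved and no simulation is needed: W(T) = W(0) = 42.50 + 43.20 + 2·16.93 + 2·41.71 + 2·15.73 = 234.44

Value at T = 234.44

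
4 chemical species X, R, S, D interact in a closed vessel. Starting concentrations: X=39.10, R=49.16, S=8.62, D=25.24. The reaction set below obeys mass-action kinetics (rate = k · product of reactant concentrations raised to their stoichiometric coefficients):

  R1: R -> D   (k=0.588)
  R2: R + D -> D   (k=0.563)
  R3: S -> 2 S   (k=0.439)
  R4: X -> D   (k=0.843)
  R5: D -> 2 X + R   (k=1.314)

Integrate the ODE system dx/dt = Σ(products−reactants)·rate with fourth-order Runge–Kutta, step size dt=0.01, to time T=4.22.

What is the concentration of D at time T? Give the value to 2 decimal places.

RK4 with dt=0.01: 422 steps to T=4.22. Trajectory (selected grid times):
t=0.00: X=39.10 R=49.16 S=8.62 D=25.24
t=0.47: X=54.53 R=2.28 S=10.60 D=29.25
t=0.94: X=69.30 R=2.26 S=13.02 D=34.74
t=1.41: X=86.02 R=2.28 S=16.01 D=42.34
t=1.88: X=106.09 R=2.29 S=19.68 D=51.91
t=2.34: X=129.94 R=2.30 S=24.08 D=63.41
t=2.81: X=159.66 R=2.30 S=29.60 D=77.77
t=3.28: X=195.99 R=2.31 S=36.38 D=95.35
t=3.75: X=240.43 R=2.31 S=44.72 D=116.85
t=4.22: X=294.79 R=2.32 S=54.96 D=143.15
Read off D at T=4.22: 143.15

D at T = 143.15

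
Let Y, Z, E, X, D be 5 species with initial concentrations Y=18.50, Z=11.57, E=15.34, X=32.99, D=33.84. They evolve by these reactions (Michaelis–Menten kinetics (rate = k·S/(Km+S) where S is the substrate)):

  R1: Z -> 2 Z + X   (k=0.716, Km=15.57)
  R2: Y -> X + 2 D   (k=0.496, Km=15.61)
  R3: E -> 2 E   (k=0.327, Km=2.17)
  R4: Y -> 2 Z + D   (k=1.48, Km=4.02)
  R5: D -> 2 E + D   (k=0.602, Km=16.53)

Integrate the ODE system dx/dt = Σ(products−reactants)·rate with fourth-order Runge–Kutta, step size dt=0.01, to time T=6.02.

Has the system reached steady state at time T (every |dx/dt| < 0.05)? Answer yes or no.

RK4 with dt=0.01: 602 steps to T=6.02. Trajectory (selected grid times):
t=0.00: Y=18.50 Z=11.57 E=15.34 X=32.99 D=33.84
t=0.67: Y=17.51 Z=13.40 E=16.08 X=33.38 D=35.01
t=1.34: Y=16.54 Z=15.24 E=16.82 X=33.78 D=36.16
t=2.01: Y=15.57 Z=17.07 E=17.57 X=34.20 D=37.29
t=2.68: Y=14.63 Z=18.89 E=18.33 X=34.62 D=38.40
t=3.34: Y=13.71 Z=20.68 E=19.08 X=35.04 D=39.47
t=4.01: Y=12.80 Z=22.48 E=19.85 X=35.47 D=40.53
t=4.68: Y=11.90 Z=24.26 E=20.62 X=35.90 D=41.57
t=5.35: Y=11.03 Z=26.03 E=21.40 X=36.34 D=42.59
t=6.02: Y=10.18 Z=27.77 E=22.18 X=36.78 D=43.58
Rates at T: R1=0.4588, R2=0.1957, R3=0.2979, R4=1.0609, R5=0.4364
dx/dt at T (Σ net stoichiometry × rate): Y=-1.2566, Z=+2.5805, E=+1.1708, X=+0.6545, D=+1.4523
Largest |dx/dt| is |+2.5805| (Z) ≥ 0.05 → not steady.

Steady state at T: no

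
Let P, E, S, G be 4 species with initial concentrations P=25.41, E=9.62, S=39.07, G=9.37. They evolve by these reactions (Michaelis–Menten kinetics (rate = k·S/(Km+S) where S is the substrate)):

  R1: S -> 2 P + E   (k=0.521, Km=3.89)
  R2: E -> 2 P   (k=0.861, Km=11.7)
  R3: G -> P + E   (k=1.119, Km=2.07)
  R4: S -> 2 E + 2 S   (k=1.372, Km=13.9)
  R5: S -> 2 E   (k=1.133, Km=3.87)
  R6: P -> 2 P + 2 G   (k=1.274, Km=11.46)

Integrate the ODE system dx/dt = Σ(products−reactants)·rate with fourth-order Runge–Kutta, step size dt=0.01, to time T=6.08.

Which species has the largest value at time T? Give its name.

Dominant species at T: P

RK4 with dt=0.01: 608 steps to T=6.08. Trajectory (selected grid times):
t=0.00: P=25.41 E=9.62 S=39.07 G=9.37
t=0.68: P=27.86 E=13.06 S=38.73 G=9.95
t=1.35: P=30.37 E=16.41 S=38.40 G=10.56
t=2.03: P=33.00 E=19.78 S=38.07 G=11.19
t=2.70: P=35.66 E=23.08 S=37.73 G=11.83
t=3.38: P=38.41 E=26.42 S=37.40 G=12.51
t=4.05: P=41.16 E=29.68 S=37.06 G=13.19
t=4.73: P=44.00 E=32.99 S=36.72 G=13.89
t=5.40: P=46.83 E=36.23 S=36.38 G=14.60
t=6.08: P=49.73 E=39.51 S=36.04 G=15.33
At T=6.08: P=49.73 E=39.51 S=36.04 G=15.33; the largest is P.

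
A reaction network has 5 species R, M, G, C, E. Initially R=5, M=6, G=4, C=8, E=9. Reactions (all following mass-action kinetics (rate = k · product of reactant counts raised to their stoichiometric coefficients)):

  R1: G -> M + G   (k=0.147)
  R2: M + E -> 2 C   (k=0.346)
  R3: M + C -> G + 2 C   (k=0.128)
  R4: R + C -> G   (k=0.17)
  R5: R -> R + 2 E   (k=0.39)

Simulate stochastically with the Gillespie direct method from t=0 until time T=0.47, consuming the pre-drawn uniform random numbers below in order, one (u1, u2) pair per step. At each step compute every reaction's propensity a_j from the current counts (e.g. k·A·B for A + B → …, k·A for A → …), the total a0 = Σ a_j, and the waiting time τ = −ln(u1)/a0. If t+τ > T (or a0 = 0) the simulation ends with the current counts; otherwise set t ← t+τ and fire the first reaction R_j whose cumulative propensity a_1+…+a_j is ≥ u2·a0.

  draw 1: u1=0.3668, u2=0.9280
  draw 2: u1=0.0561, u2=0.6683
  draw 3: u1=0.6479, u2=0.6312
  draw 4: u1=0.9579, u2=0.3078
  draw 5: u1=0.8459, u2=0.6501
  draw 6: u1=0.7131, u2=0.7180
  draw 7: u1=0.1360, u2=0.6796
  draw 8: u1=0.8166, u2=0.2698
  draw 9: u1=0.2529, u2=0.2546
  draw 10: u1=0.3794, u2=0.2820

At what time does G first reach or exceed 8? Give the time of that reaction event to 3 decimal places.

Threshold first reached at t = 0.146

t=0.000: R=5 M=6 G=4 C=8 E=9
Draw 1: a1=0.588, a2=18.684, a3=6.144, a4=6.800, a5=1.950, a0=34.166; τ=−ln(0.3668)/34.166=0.029 → t=0.029; u2·a0=0.9280·34.166=31.706; a1+…+a3=25.416 < 31.706 ≤ a1+…+a4=32.216 → R4 fires; R=4 M=6 G=5 C=7 E=9
Draw 2: a1=0.735, a2=18.684, a3=5.376, a4=4.760, a5=1.560, a0=31.115; τ=−ln(0.0561)/31.115=0.093 → t=0.122; u2·a0=0.6683·31.115=20.794; a1+a2=19.419 < 20.794 ≤ a1+…+a3=24.795 → R3 fires; R=4 M=5 G=6 C=8 E=9
Draw 3: a1=0.882, a2=15.570, a3=5.120, a4=5.440, a5=1.560, a0=28.572; τ=−ln(0.6479)/28.572=0.015 → t=0.137; u2·a0=0.6312·28.572=18.035; a1+a2=16.452 < 18.035 ≤ a1+…+a3=21.572 → R3 fires; R=4 M=4 G=7 C=9 E=9
Draw 4: a1=1.029, a2=12.456, a3=4.608, a4=6.120, a5=1.560, a0=25.773; τ=−ln(0.9579)/25.773=0.002 → t=0.139; u2·a0=0.3078·25.773=7.933; a1=1.029 < 7.933 ≤ a1+a2=13.485 → R2 fires; R=4 M=3 G=7 C=11 E=8
Draw 5: a1=1.029, a2=8.304, a3=4.224, a4=7.480, a5=1.560, a0=22.597; τ=−ln(0.8459)/22.597=0.007 → t=0.146; u2·a0=0.6501·22.597=14.690; a1+…+a3=13.557 < 14.690 ≤ a1+…+a4=21.037 → R4 fires; R=3 M=3 G=8 C=10 E=8
Draw 6: a1=1.176, a2=8.304, a3=3.840, a4=5.100, a5=1.170, a0=19.590; τ=−ln(0.7131)/19.590=0.017 → t=0.163; u2·a0=0.7180·19.590=14.066; a1+…+a3=13.320 < 14.066 ≤ a1+…+a4=18.420 → R4 fires; R=2 M=3 G=9 C=9 E=8
Draw 7: a1=1.323, a2=8.304, a3=3.456, a4=3.060, a5=0.780, a0=16.923; τ=−ln(0.1360)/16.923=0.118 → t=0.281; u2·a0=0.6796·16.923=11.501; a1+a2=9.627 < 11.501 ≤ a1+…+a3=13.083 → R3 fires; R=2 M=2 G=10 C=10 E=8
Draw 8: a1=1.470, a2=5.536, a3=2.560, a4=3.400, a5=0.780, a0=13.746; τ=−ln(0.8166)/13.746=0.015 → t=0.296; u2·a0=0.2698·13.746=3.709; a1=1.470 < 3.709 ≤ a1+a2=7.006 → R2 fires; R=2 M=1 G=10 C=12 E=7
Draw 9: a1=1.470, a2=2.422, a3=1.536, a4=4.080, a5=0.780, a0=10.288; τ=−ln(0.2529)/10.288=0.134 → t=0.430; u2·a0=0.2546·10.288=2.619; a1=1.470 < 2.619 ≤ a1+a2=3.892 → R2 fires; R=2 M=0 G=10 C=14 E=6
Draw 10: a1=1.470, a2=0.000, a3=0.000, a4=4.760, a5=0.780, a0=7.010; τ=−ln(0.3794)/7.010=0.138 → t=0.568 > T=0.47: stop.
G first becomes ≥ 8 when it reaches 8 at the event at t=0.146.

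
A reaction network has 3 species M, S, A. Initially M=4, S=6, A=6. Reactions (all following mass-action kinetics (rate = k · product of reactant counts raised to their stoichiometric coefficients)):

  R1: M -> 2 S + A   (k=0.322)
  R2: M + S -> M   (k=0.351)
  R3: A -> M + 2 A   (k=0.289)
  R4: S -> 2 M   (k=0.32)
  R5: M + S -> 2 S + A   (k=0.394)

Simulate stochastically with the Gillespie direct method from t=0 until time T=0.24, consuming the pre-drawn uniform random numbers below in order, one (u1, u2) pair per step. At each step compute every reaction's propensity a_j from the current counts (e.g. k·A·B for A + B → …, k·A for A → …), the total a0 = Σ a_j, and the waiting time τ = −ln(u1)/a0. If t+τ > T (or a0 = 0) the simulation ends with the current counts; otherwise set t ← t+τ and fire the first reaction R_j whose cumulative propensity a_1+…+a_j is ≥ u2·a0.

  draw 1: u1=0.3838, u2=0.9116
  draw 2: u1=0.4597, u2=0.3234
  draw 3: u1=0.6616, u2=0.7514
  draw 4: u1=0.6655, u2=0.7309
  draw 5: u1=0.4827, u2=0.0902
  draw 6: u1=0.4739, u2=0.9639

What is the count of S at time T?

S at T = 7

t=0.000: M=4 S=6 A=6
Draw 1: a1=1.288, a2=8.424, a3=1.734, a4=1.920, a5=9.456, a0=22.822; τ=−ln(0.3838)/22.822=0.042 → t=0.042; u2·a0=0.9116·22.822=20.805; a1+…+a4=13.366 < 20.805 ≤ a1+…+a5=22.822 → R5 fires; M=3 S=7 A=7
Draw 2: a1=0.966, a2=7.371, a3=2.023, a4=2.240, a5=8.274, a0=20.874; τ=−ln(0.4597)/20.874=0.037 → t=0.079; u2·a0=0.3234·20.874=6.751; a1=0.966 < 6.751 ≤ a1+a2=8.337 → R2 fires; M=3 S=6 A=7
Draw 3: a1=0.966, a2=6.318, a3=2.023, a4=1.920, a5=7.092, a0=18.319; τ=−ln(0.6616)/18.319=0.023 → t=0.102; u2·a0=0.7514·18.319=13.765; a1+…+a4=11.227 < 13.765 ≤ a1+…+a5=18.319 → R5 fires; M=2 S=7 A=8
Draw 4: a1=0.644, a2=4.914, a3=2.312, a4=2.240, a5=5.516, a0=15.626; τ=−ln(0.6655)/15.626=0.026 → t=0.128; u2·a0=0.7309·15.626=11.421; a1+…+a4=10.110 < 11.421 ≤ a1+…+a5=15.626 → R5 fires; M=1 S=8 A=9
Draw 5: a1=0.322, a2=2.808, a3=2.601, a4=2.560, a5=3.152, a0=11.443; τ=−ln(0.4827)/11.443=0.064 → t=0.191; u2·a0=0.0902·11.443=1.032; a1=0.322 < 1.032 ≤ a1+a2=3.130 → R2 fires; M=1 S=7 A=9
Draw 6: a1=0.322, a2=2.457, a3=2.601, a4=2.240, a5=2.758, a0=10.378; τ=−ln(0.4739)/10.378=0.072 → t=0.263 > T=0.24: stop.
Read off S at T=0.24: 7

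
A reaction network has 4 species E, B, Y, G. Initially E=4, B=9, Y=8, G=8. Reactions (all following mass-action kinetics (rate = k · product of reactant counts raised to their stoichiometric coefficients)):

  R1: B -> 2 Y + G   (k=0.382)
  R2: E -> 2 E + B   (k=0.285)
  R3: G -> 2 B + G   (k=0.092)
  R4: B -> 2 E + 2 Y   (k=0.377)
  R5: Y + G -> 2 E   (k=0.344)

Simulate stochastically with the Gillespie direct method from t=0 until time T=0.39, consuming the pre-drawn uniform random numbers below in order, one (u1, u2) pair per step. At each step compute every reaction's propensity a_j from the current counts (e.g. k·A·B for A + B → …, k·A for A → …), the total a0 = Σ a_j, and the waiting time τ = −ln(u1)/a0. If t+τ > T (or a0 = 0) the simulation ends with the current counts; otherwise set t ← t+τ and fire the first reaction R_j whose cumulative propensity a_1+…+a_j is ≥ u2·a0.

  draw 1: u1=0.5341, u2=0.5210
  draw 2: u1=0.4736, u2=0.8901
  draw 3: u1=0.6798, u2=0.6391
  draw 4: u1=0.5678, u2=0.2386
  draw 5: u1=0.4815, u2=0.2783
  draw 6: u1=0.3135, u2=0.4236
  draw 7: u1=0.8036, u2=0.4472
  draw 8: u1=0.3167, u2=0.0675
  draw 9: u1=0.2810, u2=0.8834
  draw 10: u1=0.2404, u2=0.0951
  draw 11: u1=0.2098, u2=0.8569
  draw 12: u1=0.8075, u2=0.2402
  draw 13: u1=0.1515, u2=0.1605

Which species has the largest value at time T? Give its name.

t=0.000: E=4 B=9 Y=8 G=8
Draw 1: a1=3.438, a2=1.140, a3=0.736, a4=3.393, a5=22.016, a0=30.723; τ=−ln(0.5341)/30.723=0.020 → t=0.020; u2·a0=0.5210·30.723=16.007; a1+…+a4=8.707 < 16.007 ≤ a1+…+a5=30.723 → R5 fires; E=6 B=9 Y=7 G=7
Draw 2: a1=3.438, a2=1.710, a3=0.644, a4=3.393, a5=16.856, a0=26.041; τ=−ln(0.4736)/26.041=0.029 → t=0.049; u2·a0=0.8901·26.041=23.179; a1+…+a4=9.185 < 23.179 ≤ a1+…+a5=26.041 → R5 fires; E=8 B=9 Y=6 G=6
Draw 3: a1=3.438, a2=2.280, a3=0.552, a4=3.393, a5=12.384, a0=22.047; τ=−ln(0.6798)/22.047=0.018 → t=0.067; u2·a0=0.6391·22.047=14.090; a1+…+a4=9.663 < 14.090 ≤ a1+…+a5=22.047 → R5 fires; E=10 B=9 Y=5 G=5
Draw 4: a1=3.438, a2=2.850, a3=0.460, a4=3.393, a5=8.600, a0=18.741; τ=−ln(0.5678)/18.741=0.030 → t=0.097; u2·a0=0.2386·18.741=4.472; a1=3.438 < 4.472 ≤ a1+a2=6.288 → R2 fires; E=11 B=10 Y=5 G=5
Draw 5: a1=3.820, a2=3.135, a3=0.460, a4=3.770, a5=8.600, a0=19.785; τ=−ln(0.4815)/19.785=0.037 → t=0.134; u2·a0=0.2783·19.785=5.506; a1=3.820 < 5.506 ≤ a1+a2=6.955 → R2 fires; E=12 B=11 Y=5 G=5
Draw 6: a1=4.202, a2=3.420, a3=0.460, a4=4.147, a5=8.600, a0=20.829; τ=−ln(0.3135)/20.829=0.056 → t=0.189; u2·a0=0.4236·20.829=8.823; a1+…+a3=8.082 < 8.823 ≤ a1+…+a4=12.229 → R4 fires; E=14 B=10 Y=7 G=5
Draw 7: a1=3.820, a2=3.990, a3=0.460, a4=3.770, a5=12.040, a0=24.080; τ=−ln(0.8036)/24.080=0.009 → t=0.199; u2·a0=0.4472·24.080=10.769; a1+…+a3=8.270 < 10.769 ≤ a1+…+a4=12.040 → R4 fires; E=16 B=9 Y=9 G=5
Draw 8: a1=3.438, a2=4.560, a3=0.460, a4=3.393, a5=15.480, a0=27.331; τ=−ln(0.3167)/27.331=0.042 → t=0.241; u2·a0=0.0675·27.331=1.845 ≤ a1=3.438 → R1 fires; E=16 B=8 Y=11 G=6
Draw 9: a1=3.056, a2=4.560, a3=0.552, a4=3.016, a5=22.704, a0=33.888; τ=−ln(0.2810)/33.888=0.037 → t=0.278; u2·a0=0.8834·33.888=29.937; a1+…+a4=11.184 < 29.937 ≤ a1+…+a5=33.888 → R5 fires; E=18 B=8 Y=10 G=5
Draw 10: a1=3.056, a2=5.130, a3=0.460, a4=3.016, a5=17.200, a0=28.862; τ=−ln(0.2404)/28.862=0.049 → t=0.327; u2·a0=0.0951·28.862=2.745 ≤ a1=3.056 → R1 fires; E=18 B=7 Y=12 G=6
Draw 11: a1=2.674, a2=5.130, a3=0.552, a4=2.639, a5=24.768, a0=35.763; τ=−ln(0.2098)/35.763=0.044 → t=0.371; u2·a0=0.8569·35.763=30.645; a1+…+a4=10.995 < 30.645 ≤ a1+…+a5=35.763 → R5 fires; E=20 B=7 Y=11 G=5
Draw 12: a1=2.674, a2=5.700, a3=0.460, a4=2.639, a5=18.920, a0=30.393; τ=−ln(0.8075)/30.393=0.007 → t=0.378; u2·a0=0.2402·30.393=7.300; a1=2.674 < 7.300 ≤ a1+a2=8.374 → R2 fires; E=21 B=8 Y=11 G=5
Draw 13: a1=3.056, a2=5.985, a3=0.460, a4=3.016, a5=18.920, a0=31.437; τ=−ln(0.1515)/31.437=0.060 → t=0.438 > T=0.39: stop.
At T=0.39: E=21 B=8 Y=11 G=5; the largest is E.

Dominant species at T: E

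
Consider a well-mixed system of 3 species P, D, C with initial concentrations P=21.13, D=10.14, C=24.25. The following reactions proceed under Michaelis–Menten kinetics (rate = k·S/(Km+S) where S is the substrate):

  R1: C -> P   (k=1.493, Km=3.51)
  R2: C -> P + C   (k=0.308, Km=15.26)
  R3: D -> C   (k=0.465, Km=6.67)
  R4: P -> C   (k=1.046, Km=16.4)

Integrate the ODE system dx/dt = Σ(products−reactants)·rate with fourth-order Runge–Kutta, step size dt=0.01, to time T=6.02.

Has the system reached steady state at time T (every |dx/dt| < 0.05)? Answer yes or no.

RK4 with dt=0.01: 602 steps to T=6.02. Trajectory (selected grid times):
t=0.00: P=21.13 D=10.14 C=24.25
t=0.67: P=21.73 D=9.95 C=23.96
t=1.34: P=22.33 D=9.77 C=23.68
t=2.01: P=22.92 D=9.58 C=23.40
t=2.68: P=23.50 D=9.40 C=23.12
t=3.34: P=24.07 D=9.22 C=22.85
t=4.01: P=24.64 D=9.04 C=22.59
t=4.68: P=25.21 D=8.86 C=22.32
t=5.35: P=25.77 D=8.69 C=22.06
t=6.02: P=26.32 D=8.51 C=21.81
Rates at T: R1=1.2860, R2=0.1812, R3=0.2607, R4=0.6444
dx/dt at T (Σ net stoichiometry × rate): P=+0.8228, D=-0.2607, C=-0.3809
Largest |dx/dt| is |+0.8228| (P) ≥ 0.05 → not steady.

Steady state at T: no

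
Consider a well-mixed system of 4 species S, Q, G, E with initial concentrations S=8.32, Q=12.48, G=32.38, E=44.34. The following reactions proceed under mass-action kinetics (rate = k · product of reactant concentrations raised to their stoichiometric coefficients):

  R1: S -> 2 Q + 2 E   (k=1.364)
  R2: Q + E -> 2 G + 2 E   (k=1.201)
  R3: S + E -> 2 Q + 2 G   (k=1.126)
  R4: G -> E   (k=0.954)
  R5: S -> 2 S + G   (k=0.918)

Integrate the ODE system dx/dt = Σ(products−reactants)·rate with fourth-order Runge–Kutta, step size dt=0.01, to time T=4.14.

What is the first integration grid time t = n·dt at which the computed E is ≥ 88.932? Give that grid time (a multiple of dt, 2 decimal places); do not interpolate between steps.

Threshold first reached at t = 0.27

RK4 with dt=0.01: 414 steps to T=4.14. Trajectory (selected grid times):
t=0.00: S=8.32 Q=12.48 G=32.38 E=44.34
t=0.26: S=0.00 Q=0.00 G=85.45 E=88.20
t=0.27: S=0.00 Q=0.00 G=84.63 E=89.01
t=0.46: S=0.00 Q=0.00 G=70.60 E=103.04
t=0.92: S=0.00 Q=0.00 G=45.52 E=128.12
t=1.38: S=0.00 Q=0.00 G=29.35 E=144.29
t=1.84: S=0.00 Q=0.00 G=18.93 E=154.72
t=2.30: S=0.00 Q=0.00 G=12.20 E=161.44
t=2.76: S=0.00 Q=0.00 G=7.87 E=165.77
t=3.22: S=0.00 Q=0.00 G=5.07 E=168.57
t=3.68: S=0.00 Q=0.00 G=3.27 E=170.37
t=4.14: S=0.00 Q=0.00 G=2.11 E=171.53
E(0.26)=88.198 < 88.932 but E(0.27)=89.009 ≥ 88.932, so the first grid time is t=0.27.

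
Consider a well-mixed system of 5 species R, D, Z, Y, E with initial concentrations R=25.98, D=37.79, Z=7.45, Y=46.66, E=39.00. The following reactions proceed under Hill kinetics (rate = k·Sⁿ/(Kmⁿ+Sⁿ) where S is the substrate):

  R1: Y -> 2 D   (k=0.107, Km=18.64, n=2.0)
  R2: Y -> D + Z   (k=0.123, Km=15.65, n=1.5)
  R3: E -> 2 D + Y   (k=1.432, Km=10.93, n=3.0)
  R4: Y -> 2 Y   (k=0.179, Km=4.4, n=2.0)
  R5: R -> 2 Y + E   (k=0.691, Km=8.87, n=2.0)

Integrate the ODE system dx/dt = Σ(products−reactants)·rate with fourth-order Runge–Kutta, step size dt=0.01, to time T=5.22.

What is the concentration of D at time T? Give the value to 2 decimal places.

D at T = 53.91

RK4 with dt=0.01: 522 steps to T=5.22. Trajectory (selected grid times):
t=0.00: R=25.98 D=37.79 Z=7.45 Y=46.66 E=39.00
t=0.58: R=25.62 D=39.58 Z=7.51 Y=48.18 E=38.55
t=1.16: R=25.26 D=41.37 Z=7.57 Y=49.69 E=38.09
t=1.74: R=24.91 D=43.17 Z=7.63 Y=51.20 E=37.64
t=2.32: R=24.55 D=44.96 Z=7.69 Y=52.71 E=37.18
t=2.90: R=24.20 D=46.75 Z=7.75 Y=54.22 E=36.73
t=3.48: R=23.85 D=48.54 Z=7.82 Y=55.72 E=36.27
t=4.06: R=23.49 D=50.33 Z=7.88 Y=57.21 E=35.81
t=4.64: R=23.14 D=52.12 Z=7.94 Y=58.70 E=35.36
t=5.22: R=22.80 D=53.91 Z=8.00 Y=60.19 E=34.90
Read off D at T=5.22: 53.91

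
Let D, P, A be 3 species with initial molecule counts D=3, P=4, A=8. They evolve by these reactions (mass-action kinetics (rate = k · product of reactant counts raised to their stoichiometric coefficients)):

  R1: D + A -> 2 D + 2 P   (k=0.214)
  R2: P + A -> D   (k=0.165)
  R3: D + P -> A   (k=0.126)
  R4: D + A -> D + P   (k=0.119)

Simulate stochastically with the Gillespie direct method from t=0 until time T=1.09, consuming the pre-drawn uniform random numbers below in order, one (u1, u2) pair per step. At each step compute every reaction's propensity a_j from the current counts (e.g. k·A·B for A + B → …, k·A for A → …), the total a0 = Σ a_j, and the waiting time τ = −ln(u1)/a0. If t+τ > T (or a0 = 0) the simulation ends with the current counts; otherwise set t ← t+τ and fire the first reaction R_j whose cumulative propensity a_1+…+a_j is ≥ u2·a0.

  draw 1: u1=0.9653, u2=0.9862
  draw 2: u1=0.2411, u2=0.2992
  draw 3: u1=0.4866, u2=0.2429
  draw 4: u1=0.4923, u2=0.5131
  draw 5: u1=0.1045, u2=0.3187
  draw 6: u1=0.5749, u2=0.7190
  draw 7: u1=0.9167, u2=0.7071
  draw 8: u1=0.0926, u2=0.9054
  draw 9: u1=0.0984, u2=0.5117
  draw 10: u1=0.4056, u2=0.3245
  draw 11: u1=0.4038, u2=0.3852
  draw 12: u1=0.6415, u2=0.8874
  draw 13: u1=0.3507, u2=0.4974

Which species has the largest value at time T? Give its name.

Dominant species at T: D

t=0.000: D=3 P=4 A=8
Draw 1: a1=5.136, a2=5.280, a3=1.512, a4=2.856, a0=14.784; τ=−ln(0.9653)/14.784=0.002 → t=0.002; u2·a0=0.9862·14.784=14.580; a1+…+a3=11.928 < 14.580 ≤ a1+…+a4=14.784 → R4 fires; D=3 P=5 A=7
Draw 2: a1=4.494, a2=5.775, a3=1.890, a4=2.499, a0=14.658; τ=−ln(0.2411)/14.658=0.097 → t=0.099; u2·a0=0.2992·14.658=4.386 ≤ a1=4.494 → R1 fires; D=4 P=7 A=6
Draw 3: a1=5.136, a2=6.930, a3=3.528, a4=2.856, a0=18.450; τ=−ln(0.4866)/18.450=0.039 → t=0.138; u2·a0=0.2429·18.450=4.482 ≤ a1=5.136 → R1 fires; D=5 P=9 A=5
Draw 4: a1=5.350, a2=7.425, a3=5.670, a4=2.975, a0=21.420; τ=−ln(0.4923)/21.420=0.033 → t=0.172; u2·a0=0.5131·21.420=10.991; a1=5.350 < 10.991 ≤ a1+a2=12.775 → R2 fires; D=6 P=8 A=4
Draw 5: a1=5.136, a2=5.280, a3=6.048, a4=2.856, a0=19.320; τ=−ln(0.1045)/19.320=0.117 → t=0.288; u2·a0=0.3187·19.320=6.157; a1=5.136 < 6.157 ≤ a1+a2=10.416 → R2 fires; D=7 P=7 A=3
Draw 6: a1=4.494, a2=3.465, a3=6.174, a4=2.499, a0=16.632; τ=−ln(0.5749)/16.632=0.033 → t=0.322; u2·a0=0.7190·16.632=11.958; a1+a2=7.959 < 11.958 ≤ a1+…+a3=14.133 → R3 fires; D=6 P=6 A=4
Draw 7: a1=5.136, a2=3.960, a3=4.536, a4=2.856, a0=16.488; τ=−ln(0.9167)/16.488=0.005 → t=0.327; u2·a0=0.7071·16.488=11.659; a1+a2=9.096 < 11.659 ≤ a1+…+a3=13.632 → R3 fires; D=5 P=5 A=5
Draw 8: a1=5.350, a2=4.125, a3=3.150, a4=2.975, a0=15.600; τ=−ln(0.0926)/15.600=0.153 → t=0.480; u2·a0=0.9054·15.600=14.124; a1+…+a3=12.625 < 14.124 ≤ a1+…+a4=15.600 → R4 fires; D=5 P=6 A=4
Draw 9: a1=4.280, a2=3.960, a3=3.780, a4=2.380, a0=14.400; τ=−ln(0.0984)/14.400=0.161 → t=0.641; u2·a0=0.5117·14.400=7.368; a1=4.280 < 7.368 ≤ a1+a2=8.240 → R2 fires; D=6 P=5 A=3
Draw 10: a1=3.852, a2=2.475, a3=3.780, a4=2.142, a0=12.249; τ=−ln(0.4056)/12.249=0.074 → t=0.714; u2·a0=0.3245·12.249=3.975; a1=3.852 < 3.975 ≤ a1+a2=6.327 → R2 fires; D=7 P=4 A=2
Draw 11: a1=2.996, a2=1.320, a3=3.528, a4=1.666, a0=9.510; τ=−ln(0.4038)/9.510=0.095 → t=0.810; u2·a0=0.3852·9.510=3.663; a1=2.996 < 3.663 ≤ a1+a2=4.316 → R2 fires; D=8 P=3 A=1
Draw 12: a1=1.712, a2=0.495, a3=3.024, a4=0.952, a0=6.183; τ=−ln(0.6415)/6.183=0.072 → t=0.881; u2·a0=0.8874·6.183=5.487; a1+…+a3=5.231 < 5.487 ≤ a1+…+a4=6.183 → R4 fires; D=8 P=4 A=0
Draw 13: a1=0.000, a2=0.000, a3=4.032, a4=0.000, a0=4.032; τ=−ln(0.3507)/4.032=0.260 → t=1.141 > T=1.09: stop.
At T=1.09: D=8 P=4 A=0; the largest is D.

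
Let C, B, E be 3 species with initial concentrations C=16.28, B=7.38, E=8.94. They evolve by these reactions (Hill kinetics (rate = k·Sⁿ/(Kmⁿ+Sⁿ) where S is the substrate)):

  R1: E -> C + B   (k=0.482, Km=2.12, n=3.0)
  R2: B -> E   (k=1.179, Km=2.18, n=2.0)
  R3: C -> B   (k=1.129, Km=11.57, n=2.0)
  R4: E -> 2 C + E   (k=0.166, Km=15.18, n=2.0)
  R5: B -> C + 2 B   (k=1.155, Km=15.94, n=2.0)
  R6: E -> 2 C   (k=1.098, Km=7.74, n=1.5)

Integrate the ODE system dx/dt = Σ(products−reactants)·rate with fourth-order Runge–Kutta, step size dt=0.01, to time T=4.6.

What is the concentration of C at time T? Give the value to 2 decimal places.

RK4 with dt=0.01: 460 steps to T=4.6. Trajectory (selected grid times):
t=0.00: C=16.28 B=7.38 E=8.94
t=0.51: C=16.91 B=7.56 E=8.94
t=1.02: C=17.53 B=7.76 E=8.94
t=1.53: C=18.14 B=7.96 E=8.95
t=2.04: C=18.76 B=8.18 E=8.96
t=2.56: C=19.38 B=8.41 E=8.97
t=3.07: C=19.99 B=8.64 E=8.98
t=3.58: C=20.60 B=8.89 E=8.99
t=4.09: C=21.21 B=9.15 E=9.00
t=4.60: C=21.83 B=9.42 E=9.02
Read off C at T=4.6: 21.83

C at T = 21.83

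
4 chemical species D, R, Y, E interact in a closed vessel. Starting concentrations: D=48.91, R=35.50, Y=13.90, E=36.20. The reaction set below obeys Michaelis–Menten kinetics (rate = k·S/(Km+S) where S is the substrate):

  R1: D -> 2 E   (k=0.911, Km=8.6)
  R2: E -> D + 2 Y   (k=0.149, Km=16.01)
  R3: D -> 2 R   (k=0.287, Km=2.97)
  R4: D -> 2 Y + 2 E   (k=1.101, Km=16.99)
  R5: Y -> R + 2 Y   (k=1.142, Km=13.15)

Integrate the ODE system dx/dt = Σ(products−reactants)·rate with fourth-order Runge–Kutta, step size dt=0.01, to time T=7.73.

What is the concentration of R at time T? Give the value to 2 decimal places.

R at T = 45.23

RK4 with dt=0.01: 773 steps to T=7.73. Trajectory (selected grid times):
t=0.00: D=48.91 R=35.50 Y=13.90 E=36.20
t=0.86: D=47.40 R=36.49 Y=16.00 E=38.84
t=1.72: D=45.91 R=37.51 Y=18.13 E=41.46
t=2.58: D=44.42 R=38.55 Y=20.27 E=44.06
t=3.44: D=42.95 R=39.62 Y=22.43 E=46.64
t=4.29: D=41.51 R=40.70 Y=24.58 E=49.16
t=5.15: D=40.06 R=41.81 Y=26.76 E=51.70
t=6.01: D=38.62 R=42.94 Y=28.95 E=54.21
t=6.87: D=37.20 R=44.08 Y=31.14 E=56.69
t=7.73: D=35.79 R=45.23 Y=33.33 E=59.15
Read off R at T=7.73: 45.23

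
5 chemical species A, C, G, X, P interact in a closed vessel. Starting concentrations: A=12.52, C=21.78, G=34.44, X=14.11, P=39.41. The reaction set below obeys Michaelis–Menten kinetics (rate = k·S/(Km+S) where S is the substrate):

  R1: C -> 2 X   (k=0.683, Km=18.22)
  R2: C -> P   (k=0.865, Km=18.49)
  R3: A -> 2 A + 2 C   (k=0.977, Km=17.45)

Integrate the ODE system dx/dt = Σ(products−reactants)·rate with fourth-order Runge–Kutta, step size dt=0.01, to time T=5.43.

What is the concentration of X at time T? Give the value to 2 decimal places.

RK4 with dt=0.01: 543 steps to T=5.43. Trajectory (selected grid times):
t=0.00: A=12.52 C=21.78 G=34.44 X=14.11 P=39.41
t=0.60: A=12.77 C=21.77 G=34.44 X=14.56 P=39.69
t=1.21: A=13.02 C=21.76 G=34.44 X=15.01 P=39.98
t=1.81: A=13.27 C=21.76 G=34.44 X=15.46 P=40.26
t=2.41: A=13.53 C=21.77 G=34.44 X=15.90 P=40.54
t=3.02: A=13.79 C=21.78 G=34.44 X=16.36 P=40.82
t=3.62: A=14.05 C=21.80 G=34.44 X=16.80 P=41.10
t=4.22: A=14.31 C=21.82 G=34.44 X=17.25 P=41.38
t=4.83: A=14.58 C=21.84 G=34.44 X=17.70 P=41.67
t=5.43: A=14.85 C=21.88 G=34.44 X=18.15 P=41.95
Read off X at T=5.43: 18.15

X at T = 18.15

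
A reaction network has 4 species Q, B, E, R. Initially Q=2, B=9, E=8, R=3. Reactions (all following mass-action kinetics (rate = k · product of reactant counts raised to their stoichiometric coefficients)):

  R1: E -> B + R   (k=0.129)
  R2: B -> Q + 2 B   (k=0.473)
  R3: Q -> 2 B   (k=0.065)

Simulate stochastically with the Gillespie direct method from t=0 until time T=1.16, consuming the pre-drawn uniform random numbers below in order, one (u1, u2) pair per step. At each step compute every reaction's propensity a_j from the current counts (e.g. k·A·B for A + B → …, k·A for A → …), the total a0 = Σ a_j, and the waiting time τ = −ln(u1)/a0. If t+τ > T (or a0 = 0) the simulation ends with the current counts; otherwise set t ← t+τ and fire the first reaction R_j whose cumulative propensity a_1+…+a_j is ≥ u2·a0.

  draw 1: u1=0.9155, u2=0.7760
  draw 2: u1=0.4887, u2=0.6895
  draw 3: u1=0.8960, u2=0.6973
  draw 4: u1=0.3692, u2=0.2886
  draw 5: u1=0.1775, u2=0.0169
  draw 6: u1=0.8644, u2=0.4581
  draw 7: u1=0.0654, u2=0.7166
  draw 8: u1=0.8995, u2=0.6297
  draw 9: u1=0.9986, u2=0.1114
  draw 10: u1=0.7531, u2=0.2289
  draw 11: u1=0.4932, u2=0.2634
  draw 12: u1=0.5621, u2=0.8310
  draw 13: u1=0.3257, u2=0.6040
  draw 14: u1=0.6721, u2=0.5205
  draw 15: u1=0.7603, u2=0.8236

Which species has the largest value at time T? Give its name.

Dominant species at T: B

t=0.000: Q=2 B=9 E=8 R=3
Draw 1: a1=1.032, a2=4.257, a3=0.130, a0=5.419; τ=−ln(0.9155)/5.419=0.016 → t=0.016; u2·a0=0.7760·5.419=4.205; a1=1.032 < 4.205 ≤ a1+a2=5.289 → R2 fires; Q=3 B=10 E=8 R=3
Draw 2: a1=1.032, a2=4.730, a3=0.195, a0=5.957; τ=−ln(0.4887)/5.957=0.120 → t=0.136; u2·a0=0.6895·5.957=4.107; a1=1.032 < 4.107 ≤ a1+a2=5.762 → R2 fires; Q=4 B=11 E=8 R=3
Draw 3: a1=1.032, a2=5.203, a3=0.260, a0=6.495; τ=−ln(0.8960)/6.495=0.017 → t=0.153; u2·a0=0.6973·6.495=4.529; a1=1.032 < 4.529 ≤ a1+a2=6.235 → R2 fires; Q=5 B=12 E=8 R=3
Draw 4: a1=1.032, a2=5.676, a3=0.325, a0=7.033; τ=−ln(0.3692)/7.033=0.142 → t=0.295; u2·a0=0.2886·7.033=2.030; a1=1.032 < 2.030 ≤ a1+a2=6.708 → R2 fires; Q=6 B=13 E=8 R=3
Draw 5: a1=1.032, a2=6.149, a3=0.390, a0=7.571; τ=−ln(0.1775)/7.571=0.228 → t=0.523; u2·a0=0.0169·7.571=0.128 ≤ a1=1.032 → R1 fires; Q=6 B=14 E=7 R=4
Draw 6: a1=0.903, a2=6.622, a3=0.390, a0=7.915; τ=−ln(0.8644)/7.915=0.018 → t=0.542; u2·a0=0.4581·7.915=3.626; a1=0.903 < 3.626 ≤ a1+a2=7.525 → R2 fires; Q=7 B=15 E=7 R=4
Draw 7: a1=0.903, a2=7.095, a3=0.455, a0=8.453; τ=−ln(0.0654)/8.453=0.323 → t=0.864; u2·a0=0.7166·8.453=6.057; a1=0.903 < 6.057 ≤ a1+a2=7.998 → R2 fires; Q=8 B=16 E=7 R=4
Draw 8: a1=0.903, a2=7.568, a3=0.520, a0=8.991; τ=−ln(0.8995)/8.991=0.012 → t=0.876; u2·a0=0.6297·8.991=5.662; a1=0.903 < 5.662 ≤ a1+a2=8.471 → R2 fires; Q=9 B=17 E=7 R=4
Draw 9: a1=0.903, a2=8.041, a3=0.585, a0=9.529; τ=−ln(0.9986)/9.529=0.000 → t=0.876; u2·a0=0.1114·9.529=1.062; a1=0.903 < 1.062 ≤ a1+a2=8.944 → R2 fires; Q=10 B=18 E=7 R=4
Draw 10: a1=0.903, a2=8.514, a3=0.650, a0=10.067; τ=−ln(0.7531)/10.067=0.028 → t=0.905; u2·a0=0.2289·10.067=2.304; a1=0.903 < 2.304 ≤ a1+a2=9.417 → R2 fires; Q=11 B=19 E=7 R=4
Draw 11: a1=0.903, a2=8.987, a3=0.715, a0=10.605; τ=−ln(0.4932)/10.605=0.067 → t=0.971; u2·a0=0.2634·10.605=2.793; a1=0.903 < 2.793 ≤ a1+a2=9.890 → R2 fires; Q=12 B=20 E=7 R=4
Draw 12: a1=0.903, a2=9.460, a3=0.780, a0=11.143; τ=−ln(0.5621)/11.143=0.052 → t=1.023; u2·a0=0.8310·11.143=9.260; a1=0.903 < 9.260 ≤ a1+a2=10.363 → R2 fires; Q=13 B=21 E=7 R=4
Draw 13: a1=0.903, a2=9.933, a3=0.845, a0=11.681; τ=−ln(0.3257)/11.681=0.096 → t=1.119; u2·a0=0.6040·11.681=7.055; a1=0.903 < 7.055 ≤ a1+a2=10.836 → R2 fires; Q=14 B=22 E=7 R=4
Draw 14: a1=0.903, a2=10.406, a3=0.910, a0=12.219; τ=−ln(0.6721)/12.219=0.033 → t=1.151; u2·a0=0.5205·12.219=6.360; a1=0.903 < 6.360 ≤ a1+a2=11.309 → R2 fires; Q=15 B=23 E=7 R=4
Draw 15: a1=0.903, a2=10.879, a3=0.975, a0=12.757; τ=−ln(0.7603)/12.757=0.021 → t=1.173 > T=1.16: stop.
At T=1.16: Q=15 B=23 E=7 R=4; the largest is B.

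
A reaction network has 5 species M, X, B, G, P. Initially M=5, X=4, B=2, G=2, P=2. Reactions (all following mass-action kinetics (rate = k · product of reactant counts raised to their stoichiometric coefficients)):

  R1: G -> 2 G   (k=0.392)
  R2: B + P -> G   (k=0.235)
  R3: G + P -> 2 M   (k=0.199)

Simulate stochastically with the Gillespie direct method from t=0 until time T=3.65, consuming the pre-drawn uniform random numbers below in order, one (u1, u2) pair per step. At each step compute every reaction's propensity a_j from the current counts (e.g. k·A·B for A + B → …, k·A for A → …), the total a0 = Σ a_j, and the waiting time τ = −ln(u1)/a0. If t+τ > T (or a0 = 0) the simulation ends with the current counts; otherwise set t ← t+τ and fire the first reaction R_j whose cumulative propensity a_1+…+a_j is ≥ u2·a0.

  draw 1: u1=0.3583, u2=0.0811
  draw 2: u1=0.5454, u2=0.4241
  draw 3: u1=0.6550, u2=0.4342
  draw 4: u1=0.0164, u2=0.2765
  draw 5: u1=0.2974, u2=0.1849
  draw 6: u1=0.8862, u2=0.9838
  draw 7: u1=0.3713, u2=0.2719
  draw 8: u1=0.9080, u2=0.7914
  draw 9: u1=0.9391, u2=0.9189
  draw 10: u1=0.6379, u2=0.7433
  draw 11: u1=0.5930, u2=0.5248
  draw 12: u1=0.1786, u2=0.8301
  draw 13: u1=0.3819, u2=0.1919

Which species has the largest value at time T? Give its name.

Dominant species at T: G

t=0.000: M=5 X=4 B=2 G=2 P=2
Draw 1: a1=0.784, a2=0.940, a3=0.796, a0=2.520; τ=−ln(0.3583)/2.520=0.407 → t=0.407; u2·a0=0.0811·2.520=0.204 ≤ a1=0.784 → R1 fires; M=5 X=4 B=2 G=3 P=2
Draw 2: a1=1.176, a2=0.940, a3=1.194, a0=3.310; τ=−ln(0.5454)/3.310=0.183 → t=0.590; u2·a0=0.4241·3.310=1.404; a1=1.176 < 1.404 ≤ a1+a2=2.116 → R2 fires; M=5 X=4 B=1 G=4 P=1
Draw 3: a1=1.568, a2=0.235, a3=0.796, a0=2.599; τ=−ln(0.6550)/2.599=0.163 → t=0.753; u2·a0=0.4342·2.599=1.128 ≤ a1=1.568 → R1 fires; M=5 X=4 B=1 G=5 P=1
Draw 4: a1=1.960, a2=0.235, a3=0.995, a0=3.190; τ=−ln(0.0164)/3.190=1.289 → t=2.042; u2·a0=0.2765·3.190=0.882 ≤ a1=1.960 → R1 fires; M=5 X=4 B=1 G=6 P=1
Draw 5: a1=2.352, a2=0.235, a3=1.194, a0=3.781; τ=−ln(0.2974)/3.781=0.321 → t=2.363; u2·a0=0.1849·3.781=0.699 ≤ a1=2.352 → R1 fires; M=5 X=4 B=1 G=7 P=1
Draw 6: a1=2.744, a2=0.235, a3=1.393, a0=4.372; τ=−ln(0.8862)/4.372=0.028 → t=2.390; u2·a0=0.9838·4.372=4.301; a1+a2=2.979 < 4.301 ≤ a1+…+a3=4.372 → R3 fires; M=7 X=4 B=1 G=6 P=0
Draw 7: a1=2.352, a2=0.000, a3=0.000, a0=2.352; τ=−ln(0.3713)/2.352=0.421 → t=2.811; u2·a0=0.2719·2.352=0.640 ≤ a1=2.352 → R1 fires; M=7 X=4 B=1 G=7 P=0
Draw 8: a1=2.744, a2=0.000, a3=0.000, a0=2.744; τ=−ln(0.9080)/2.744=0.035 → t=2.847; u2·a0=0.7914·2.744=2.172 ≤ a1=2.744 → R1 fires; M=7 X=4 B=1 G=8 P=0
Draw 9: a1=3.136, a2=0.000, a3=0.000, a0=3.136; τ=−ln(0.9391)/3.136=0.020 → t=2.867; u2·a0=0.9189·3.136=2.882 ≤ a1=3.136 → R1 fires; M=7 X=4 B=1 G=9 P=0
Draw 10: a1=3.528, a2=0.000, a3=0.000, a0=3.528; τ=−ln(0.6379)/3.528=0.127 → t=2.994; u2·a0=0.7433·3.528=2.622 ≤ a1=3.528 → R1 fires; M=7 X=4 B=1 G=10 P=0
Draw 11: a1=3.920, a2=0.000, a3=0.000, a0=3.920; τ=−ln(0.5930)/3.920=0.133 → t=3.127; u2·a0=0.5248·3.920=2.057 ≤ a1=3.920 → R1 fires; M=7 X=4 B=1 G=11 P=0
Draw 12: a1=4.312, a2=0.000, a3=0.000, a0=4.312; τ=−ln(0.1786)/4.312=0.399 → t=3.527; u2·a0=0.8301·4.312=3.579 ≤ a1=4.312 → R1 fires; M=7 X=4 B=1 G=12 P=0
Draw 13: a1=4.704, a2=0.000, a3=0.000, a0=4.704; τ=−ln(0.3819)/4.704=0.205 → t=3.731 > T=3.65: stop.
At T=3.65: M=7 X=4 B=1 G=12 P=0; the largest is G.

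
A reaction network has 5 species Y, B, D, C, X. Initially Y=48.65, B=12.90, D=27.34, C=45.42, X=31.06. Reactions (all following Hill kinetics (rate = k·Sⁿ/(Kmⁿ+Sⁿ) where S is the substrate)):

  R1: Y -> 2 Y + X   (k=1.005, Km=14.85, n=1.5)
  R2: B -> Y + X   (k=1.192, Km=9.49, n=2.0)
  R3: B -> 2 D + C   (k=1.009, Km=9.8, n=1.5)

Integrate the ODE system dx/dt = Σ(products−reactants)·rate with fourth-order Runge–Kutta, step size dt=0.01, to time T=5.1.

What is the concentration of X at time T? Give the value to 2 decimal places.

RK4 with dt=0.01: 510 steps to T=5.1. Trajectory (selected grid times):
t=0.00: Y=48.65 B=12.90 D=27.34 C=45.42 X=31.06
t=0.57: Y=49.57 B=12.13 D=28.02 C=45.76 X=31.98
t=1.13: Y=50.46 B=11.40 D=28.66 C=46.08 X=32.87
t=1.70: Y=51.35 B=10.70 D=29.29 C=46.39 X=33.76
t=2.27: Y=52.21 B=10.03 D=29.89 C=46.69 X=34.62
t=2.83: Y=53.04 B=9.41 D=30.45 C=46.97 X=35.45
t=3.40: Y=53.87 B=8.81 D=30.99 C=47.25 X=36.28
t=3.97: Y=54.67 B=8.25 D=31.51 C=47.50 X=37.08
t=4.53: Y=55.44 B=7.73 D=31.99 C=47.74 X=37.85
t=5.10: Y=56.21 B=7.24 D=32.45 C=47.97 X=38.62
Read off X at T=5.1: 38.62

X at T = 38.62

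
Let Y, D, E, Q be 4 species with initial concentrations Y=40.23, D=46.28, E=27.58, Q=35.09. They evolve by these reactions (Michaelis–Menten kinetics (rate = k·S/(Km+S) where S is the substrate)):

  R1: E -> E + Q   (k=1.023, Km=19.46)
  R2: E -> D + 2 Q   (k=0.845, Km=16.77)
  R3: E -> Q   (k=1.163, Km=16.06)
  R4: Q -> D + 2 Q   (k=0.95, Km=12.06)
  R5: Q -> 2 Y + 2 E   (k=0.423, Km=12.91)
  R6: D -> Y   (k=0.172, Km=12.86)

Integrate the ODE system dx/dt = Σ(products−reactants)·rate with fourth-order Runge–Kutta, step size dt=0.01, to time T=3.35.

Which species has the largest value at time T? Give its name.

Dominant species at T: D

RK4 with dt=0.01: 335 steps to T=3.35. Trajectory (selected grid times):
t=0.00: Y=40.23 D=46.28 E=27.58 Q=35.09
t=0.37: Y=40.51 D=46.69 E=27.34 Q=36.12
t=0.74: Y=40.79 D=47.09 E=27.11 Q=37.15
t=1.12: Y=41.08 D=47.51 E=26.88 Q=38.20
t=1.49: Y=41.37 D=47.92 E=26.65 Q=39.22
t=1.86: Y=41.65 D=48.34 E=26.43 Q=40.24
t=2.23: Y=41.94 D=48.75 E=26.21 Q=41.26
t=2.61: Y=42.24 D=49.17 E=25.98 Q=42.31
t=2.98: Y=42.53 D=49.59 E=25.77 Q=43.32
t=3.35: Y=42.82 D=50.00 E=25.56 Q=44.33
At T=3.35: Y=42.82 D=50.00 E=25.56 Q=44.33; the largest is D.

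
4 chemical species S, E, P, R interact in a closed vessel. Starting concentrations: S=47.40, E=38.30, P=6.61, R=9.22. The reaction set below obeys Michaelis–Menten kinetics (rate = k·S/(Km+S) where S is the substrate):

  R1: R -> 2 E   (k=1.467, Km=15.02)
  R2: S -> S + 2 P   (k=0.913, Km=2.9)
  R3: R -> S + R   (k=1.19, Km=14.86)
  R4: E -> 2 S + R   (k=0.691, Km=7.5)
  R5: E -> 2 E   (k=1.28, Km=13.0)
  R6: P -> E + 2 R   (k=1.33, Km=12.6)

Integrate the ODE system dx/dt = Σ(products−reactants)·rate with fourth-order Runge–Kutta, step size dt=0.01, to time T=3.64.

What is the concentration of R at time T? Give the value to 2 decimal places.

R at T = 13.06

RK4 with dt=0.01: 364 steps to T=3.64. Trajectory (selected grid times):
t=0.00: S=47.40 E=38.30 P=6.61 R=9.22
t=0.40: S=48.05 E=39.09 P=7.11 R=9.60
t=0.81: S=48.72 E=39.92 P=7.62 R=10.00
t=1.21: S=49.38 E=40.76 P=8.10 R=10.41
t=1.62: S=50.06 E=41.63 P=8.59 R=10.83
t=2.02: S=50.73 E=42.51 P=9.06 R=11.26
t=2.43: S=51.43 E=43.42 P=9.54 R=11.70
t=2.83: S=52.11 E=44.33 P=10.00 R=12.14
t=3.24: S=52.82 E=45.28 P=10.46 R=12.60
t=3.64: S=53.51 E=46.23 P=10.91 R=13.06
Read off R at T=3.64: 13.06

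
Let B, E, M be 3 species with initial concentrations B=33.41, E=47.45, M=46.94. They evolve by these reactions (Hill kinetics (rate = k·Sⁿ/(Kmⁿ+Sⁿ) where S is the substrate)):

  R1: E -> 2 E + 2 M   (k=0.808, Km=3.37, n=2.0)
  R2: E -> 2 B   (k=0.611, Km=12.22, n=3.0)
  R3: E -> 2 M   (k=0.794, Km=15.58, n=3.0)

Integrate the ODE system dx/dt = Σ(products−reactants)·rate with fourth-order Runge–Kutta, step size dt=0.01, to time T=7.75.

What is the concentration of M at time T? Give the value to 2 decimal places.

RK4 with dt=0.01: 775 steps to T=7.75. Trajectory (selected grid times):
t=0.00: B=33.41 E=47.45 M=46.94
t=0.86: B=34.44 E=46.97 M=49.64
t=1.72: B=35.48 E=46.48 M=52.34
t=2.58: B=36.51 E=46.00 M=55.04
t=3.44: B=37.54 E=45.52 M=57.73
t=4.31: B=38.58 E=45.03 M=60.46
t=5.17: B=39.61 E=44.55 M=63.15
t=6.03: B=40.64 E=44.08 M=65.84
t=6.89: B=41.67 E=43.60 M=68.53
t=7.75: B=42.70 E=43.12 M=71.22
Read off M at T=7.75: 71.22

M at T = 71.22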